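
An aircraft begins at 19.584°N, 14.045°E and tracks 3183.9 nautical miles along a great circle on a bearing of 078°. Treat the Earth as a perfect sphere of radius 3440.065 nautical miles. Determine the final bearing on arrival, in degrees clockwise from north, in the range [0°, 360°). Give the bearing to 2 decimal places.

final bearing 99.24°

δ = 3183.9/3440.065 = 0.925535 rad (53.0292°).
With φ₁ = 19.584° = 0.341805 rad and θ = 78° = 1.361357 rad:
sin φ₂ = sin φ₁ cos δ + cos φ₁ sin δ cos θ = (0.335188)(0.601407) + (0.942151)(0.798943)(0.207912) = 0.358085
φ₂ = asin(0.358085) = 0.366216 rad = 20.983°.
For the longitude increment, Δλ = atan2( sin θ sin δ cos φ₁, cos δ − sin φ₁ sin φ₂ ) = atan2(0.736276, 0.481381) = 56.823°.
λ₂ = λ₁ + Δλ = 70.868°.
The forward bearing on arrival equals the back-azimuth from the destination plus 180°.
Back-azimuth from P₂ (20.98°, 70.87°) to P₁ (19.58°, 14.04°), with Δλ' = λ₁ − λ₂ = -56.82°: atan2( sin Δλ' cos φ₁ , cos φ₂ sin φ₁ − sin φ₂ cos φ₁ cos Δλ' ) = 279.24°.
Final bearing = (279.24° + 180°) mod 360° = 99.24°.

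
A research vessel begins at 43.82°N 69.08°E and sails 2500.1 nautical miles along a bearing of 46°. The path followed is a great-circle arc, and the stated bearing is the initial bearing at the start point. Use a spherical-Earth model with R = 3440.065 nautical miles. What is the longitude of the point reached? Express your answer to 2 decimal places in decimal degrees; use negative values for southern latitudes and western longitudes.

longitude 134.40°

δ = 2500.1/3440.065 = 0.726760 rad (41.6403°).
With φ₁ = 43.82° = 0.764803 rad and θ = 46° = 0.802851 rad:
sin φ₂ = sin φ₁ cos δ + cos φ₁ sin δ cos θ = (0.692395)(0.747331) + (0.721519)(0.664451)(0.694658) = 0.850478
φ₂ = asin(0.850478) = 1.016893 rad = 58.26°.
Δλ = atan2( sin θ sin δ cos φ₁ , cos δ − sin φ₁ sin φ₂ ) = atan2(0.344862, 0.158465) = 1.140068 rad = 65.32°.
λ₂ = λ₁ + Δλ = 134.40°.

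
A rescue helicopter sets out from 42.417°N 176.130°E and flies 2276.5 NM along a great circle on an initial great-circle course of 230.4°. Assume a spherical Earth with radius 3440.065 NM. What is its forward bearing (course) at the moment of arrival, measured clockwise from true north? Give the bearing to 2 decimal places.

The arc subtends δ = 2276.5/3440.065 = 0.661761 rad at the centre.
Converting: φ₁ = 0.740316 rad, θ = 4.021239 rad.
Destination latitude: φ₂ = arcsin( sin φ₁ cos δ + cos φ₁ sin δ cos θ ) = arcsin(0.242962) = 14.061°.
Then Δλ = atan2(-0.349553, 0.625028) = -0.509925 rad, from sin θ sin δ cos φ₁ over cos δ − sin φ₁ sin φ₂.
Hence λ₂ = 176.130° + -29.217° = 146.913°.
The forward bearing on arrival equals the back-azimuth from the destination plus 180°.
Back-azimuth from P₂ (14.06°, 146.91°) to P₁ (42.42°, 176.13°), with Δλ' = λ₁ − λ₂ = 29.22°: atan2( sin Δλ' cos φ₁ , cos φ₂ sin φ₁ − sin φ₂ cos φ₁ cos Δλ' ) = 35.90°.
Final bearing = (35.90° + 180°) mod 360° = 215.90°.

final bearing 215.90°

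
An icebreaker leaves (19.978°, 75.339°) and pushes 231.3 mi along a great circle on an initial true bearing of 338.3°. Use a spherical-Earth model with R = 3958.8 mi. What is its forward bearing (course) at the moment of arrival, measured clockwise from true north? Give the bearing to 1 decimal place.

Angular distance δ = d/R = 231.3 / 3958.8 = 0.058427 rad.
Converting: φ₁ = 0.348682 rad, θ = 5.904449 rad.
Destination latitude: φ₂ = arcsin( sin φ₁ cos δ + cos φ₁ sin δ cos θ ) = arcsin(0.392067) = 23.083°.
For the longitude increment, Δλ = atan2( sin θ sin δ cos φ₁, cos δ − sin φ₁ sin φ₂ ) = atan2(-0.020292, 0.864340) = -1.345°.
Hence λ₂ = 75.339° + -1.345° = 73.994°.
The forward bearing on arrival equals the back-azimuth from the destination plus 180°.
Back-azimuth from P₂ (23.1°, 74.0°) to P₁ (20.0°, 75.3°), with Δλ' = λ₁ − λ₂ = 1.3°: atan2( sin Δλ' cos φ₁ , cos φ₂ sin φ₁ − sin φ₂ cos φ₁ cos Δλ' ) = 157.8°.
Final bearing = (157.8° + 180°) mod 360° = 337.8°.

final bearing 337.8°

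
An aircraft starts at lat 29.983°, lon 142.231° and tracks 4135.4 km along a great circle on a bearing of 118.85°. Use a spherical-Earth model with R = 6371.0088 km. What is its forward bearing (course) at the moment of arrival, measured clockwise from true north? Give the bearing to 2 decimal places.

final bearing 129.93°

Central angle δ = d/R = 0.649097 rad.
Start latitude φ₁ = 0.523302 rad; initial bearing θ = 2.074324 rad.
Destination latitude: φ₂ = arcsin( sin φ₁ cos δ + cos φ₁ sin δ cos θ ) = arcsin(0.145477) = 8.365°.
Then Δλ = atan2(0.458591, 0.723929) = 0.564670 rad, from sin θ sin δ cos φ₁ over cos δ − sin φ₁ sin φ₂.
λ₂ = λ₁ + Δλ = 174.584°.
The forward bearing on arrival equals the back-azimuth from the destination plus 180°.
Back-azimuth from P₂ (8.36°, 174.58°) to P₁ (29.98°, 142.23°), with Δλ' = λ₁ − λ₂ = -32.35°: atan2( sin Δλ' cos φ₁ , cos φ₂ sin φ₁ − sin φ₂ cos φ₁ cos Δλ' ) = 309.93°.
Final bearing = (309.93° + 180°) mod 360° = 129.93°.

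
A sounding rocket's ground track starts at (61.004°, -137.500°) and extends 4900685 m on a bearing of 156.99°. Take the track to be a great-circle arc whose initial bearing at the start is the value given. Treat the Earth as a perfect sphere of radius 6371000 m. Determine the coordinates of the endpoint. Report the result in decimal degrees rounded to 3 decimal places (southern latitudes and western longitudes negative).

Central angle δ = d/R = 0.769218 rad.
With φ₁ = 61.004° = 1.064721 rad and θ = 156.99° = 2.739992 rad:
Destination latitude: φ₂ = arcsin( sin φ₁ cos δ + cos φ₁ sin δ cos θ ) = arcsin(0.318048) = 18.545°.
For the longitude increment, Δλ = atan2( sin θ sin δ cos φ₁, cos δ − sin φ₁ sin φ₂ ) = atan2(0.131800, 0.440273) = 16.666°.
λ₂ = -137.500° + 16.666° = -120.834°.

latitude 18.545°, longitude -120.834°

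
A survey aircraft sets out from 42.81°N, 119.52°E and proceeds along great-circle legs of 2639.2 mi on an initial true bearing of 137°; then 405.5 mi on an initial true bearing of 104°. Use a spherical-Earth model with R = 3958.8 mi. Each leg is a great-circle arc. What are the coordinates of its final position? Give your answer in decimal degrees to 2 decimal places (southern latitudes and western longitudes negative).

latitude 10.20°, longitude 150.81°

Apply the spherical direct solution leg by leg, carrying full precision between legs.
Leg 1: from (42.81°, 119.52°), δ = 2639.2/3958.8 = 0.666667 rad, θ = 137° → φ = 11.67°, λ = 145.03°.
Leg 2: from (11.67°, 145.03°), δ = 405.5/3958.8 = 0.102430 rad, θ = 104° → φ = 10.20°, λ = 150.81°.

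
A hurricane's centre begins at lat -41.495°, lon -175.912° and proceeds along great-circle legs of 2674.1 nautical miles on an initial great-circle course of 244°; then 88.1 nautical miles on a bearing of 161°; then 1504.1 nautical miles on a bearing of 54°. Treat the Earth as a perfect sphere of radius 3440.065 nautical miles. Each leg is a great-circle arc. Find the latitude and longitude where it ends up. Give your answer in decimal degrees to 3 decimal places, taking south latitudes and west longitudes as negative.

Apply the spherical direct solution leg by leg, carrying full precision between legs.
Leg 1: from (-41.495°, -175.912°), δ = 2674.1/3440.065 = 0.777340 rad, θ = 244° → φ = -44.632°, λ = 121.731°.
Leg 2: from (-44.632°, 121.731°), δ = 88.1/3440.065 = 0.025610 rad, θ = 161° → φ = -46.018°, λ = 122.419°.
Leg 3: from (-46.018°, 122.419°), δ = 1504.1/3440.065 = 0.437230 rad, θ = 54° → φ = -28.622°, λ = 145.389°.

latitude -28.622°, longitude 145.389°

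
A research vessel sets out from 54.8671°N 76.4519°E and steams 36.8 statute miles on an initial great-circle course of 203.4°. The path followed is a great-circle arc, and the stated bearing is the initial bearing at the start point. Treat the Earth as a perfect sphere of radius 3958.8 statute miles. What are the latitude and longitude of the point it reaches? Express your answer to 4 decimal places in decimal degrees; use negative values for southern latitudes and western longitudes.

latitude 54.3778°, longitude 76.0887°

Central angle δ = d/R = 0.009296 rad.
With φ₁ = 54.8671° = 0.957612 rad and θ = 203.4° = 3.550000 rad:
Destination latitude: φ₂ = arcsin( sin φ₁ cos δ + cos φ₁ sin δ cos θ ) = arcsin(0.812875) = 54.3778°.
Δλ = atan2( sin θ sin δ cos φ₁ , cos δ − sin φ₁ sin φ₂ ) = atan2(-0.002124, 0.335172) = -0.006338 rad = -0.3632°.
Hence λ₂ = 76.4519° + -0.3632° = 76.0887°.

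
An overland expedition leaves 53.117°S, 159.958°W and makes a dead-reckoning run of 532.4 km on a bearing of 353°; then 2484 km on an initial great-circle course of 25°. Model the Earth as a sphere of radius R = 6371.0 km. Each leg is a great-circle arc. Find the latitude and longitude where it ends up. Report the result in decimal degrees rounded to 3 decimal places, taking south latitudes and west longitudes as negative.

latitude -27.541°, longitude -150.398°

Apply the spherical direct solution leg by leg, carrying full precision between legs.
Leg 1: from (-53.117°, -159.958°), δ = 532.4/6371 = 0.083566 rad, θ = 353° → φ = -48.361°, λ = -160.835°.
Leg 2: from (-48.361°, -160.835°), δ = 2484/6371 = 0.389892 rad, θ = 25° → φ = -27.541°, λ = -150.398°.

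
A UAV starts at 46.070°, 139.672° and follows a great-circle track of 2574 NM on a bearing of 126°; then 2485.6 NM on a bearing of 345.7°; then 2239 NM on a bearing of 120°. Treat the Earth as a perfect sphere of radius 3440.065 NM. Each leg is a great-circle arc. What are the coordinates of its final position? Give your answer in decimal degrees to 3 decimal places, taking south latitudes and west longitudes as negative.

latitude 27.683°, longitude -165.447°

Apply the spherical direct solution leg by leg, carrying full precision between legs.
Leg 1: from (46.070°, 139.672°), δ = 2574/3440.065 = 0.748242 rad, θ = 126° → φ = 14.500°, λ = 174.319°.
Leg 2: from (14.500°, 174.319°), δ = 2485.6/3440.065 = 0.722544 rad, θ = 345.7° → φ = 53.921°, λ = 158.216°.
Leg 3: from (53.921°, 158.216°), δ = 2239/3440.065 = 0.650860 rad, θ = 120° → φ = 27.683°, λ = -165.447°.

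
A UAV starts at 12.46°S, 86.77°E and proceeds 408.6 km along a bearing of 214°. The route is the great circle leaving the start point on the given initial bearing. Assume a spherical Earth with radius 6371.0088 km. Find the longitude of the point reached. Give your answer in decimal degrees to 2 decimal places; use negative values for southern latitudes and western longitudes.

longitude 84.64°

The arc subtends δ = 408.6/6371.0088 = 0.064134 rad at the centre.
Start latitude φ₁ = -0.217468 rad; initial bearing θ = 3.735005 rad.
Destination latitude: φ₂ = arcsin( sin φ₁ cos δ + cos φ₁ sin δ cos θ ) = arcsin(-0.267196) = -15.50°.
Then Δλ = atan2(-0.034995, 0.940294) = -0.037200 rad, from sin θ sin δ cos φ₁ over cos δ − sin φ₁ sin φ₂.
λ₂ = λ₁ + Δλ = 84.64°.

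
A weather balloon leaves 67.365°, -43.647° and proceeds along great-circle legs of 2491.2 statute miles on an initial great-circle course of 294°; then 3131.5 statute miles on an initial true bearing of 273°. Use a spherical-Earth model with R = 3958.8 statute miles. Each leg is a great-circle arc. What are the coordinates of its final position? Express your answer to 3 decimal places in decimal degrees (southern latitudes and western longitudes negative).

latitude 37.569°, longitude 172.252°

Apply the spherical direct solution leg by leg, carrying full precision between legs.
Leg 1: from (67.365°, -43.647°), δ = 2491.2/3958.8 = 0.629282 rad, θ = 294° → φ = 56.962°, λ = -124.125°.
Leg 2: from (56.962°, -124.125°), δ = 3131.5/3958.8 = 0.791023 rad, θ = 273° → φ = 37.569°, λ = 172.252°.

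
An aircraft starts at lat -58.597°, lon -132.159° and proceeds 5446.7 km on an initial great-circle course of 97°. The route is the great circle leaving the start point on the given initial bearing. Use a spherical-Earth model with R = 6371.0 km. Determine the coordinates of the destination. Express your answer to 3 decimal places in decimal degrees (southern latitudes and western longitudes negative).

Central angle δ = d/R = 0.854921 rad.
Start latitude φ₁ = -1.022711 rad; initial bearing θ = 1.692969 rad.
Applying the spherical law of cosines for sides, sin φ₂ = sin φ₁ cos δ + cos φ₁ sin δ cos θ = -0.608061, so φ₂ = -37.449°.
For the longitude increment, Δλ = atan2( sin θ sin δ cos φ₁, cos δ − sin φ₁ sin φ₂ ) = atan2(0.390215, 0.137284) = 70.617°.
λ₂ = -132.159° + 70.617° = -61.542°.

latitude -37.449°, longitude -61.542°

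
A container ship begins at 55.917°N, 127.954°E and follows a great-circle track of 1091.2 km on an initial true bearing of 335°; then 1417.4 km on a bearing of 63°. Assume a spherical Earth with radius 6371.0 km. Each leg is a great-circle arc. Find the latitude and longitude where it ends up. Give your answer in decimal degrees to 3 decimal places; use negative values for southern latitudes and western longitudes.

latitude 67.448°, longitude 149.156°

Apply the spherical direct solution leg by leg, carrying full precision between legs.
Leg 1: from (55.917°, 127.954°), δ = 1091.2/6371 = 0.171276 rad, θ = 335° → φ = 64.512°, λ = 118.318°.
Leg 2: from (64.512°, 118.318°), δ = 1417.4/6371 = 0.222477 rad, θ = 63° → φ = 67.448°, λ = 149.156°.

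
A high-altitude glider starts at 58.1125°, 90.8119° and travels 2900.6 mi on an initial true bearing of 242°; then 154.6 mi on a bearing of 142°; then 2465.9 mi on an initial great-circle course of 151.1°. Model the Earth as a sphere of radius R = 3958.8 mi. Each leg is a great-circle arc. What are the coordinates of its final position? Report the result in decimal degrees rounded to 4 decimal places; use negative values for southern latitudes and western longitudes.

Apply the spherical direct solution leg by leg, carrying full precision between legs.
Leg 1: from (58.1125°, 90.8119°), δ = 2900.6/3958.8 = 0.732697 rad, θ = 242° → φ = 27.7301°, λ = 48.9596°.
Leg 2: from (27.7301°, 48.9596°), δ = 154.6/3958.8 = 0.039052 rad, θ = 142° → φ = 25.9585°, λ = 50.4915°.
Leg 3: from (25.9585°, 50.4915°), δ = 2465.9/3958.8 = 0.622891 rad, θ = 151.1° → φ = -5.9518°, λ = 66.9588°.

latitude -5.9518°, longitude 66.9588°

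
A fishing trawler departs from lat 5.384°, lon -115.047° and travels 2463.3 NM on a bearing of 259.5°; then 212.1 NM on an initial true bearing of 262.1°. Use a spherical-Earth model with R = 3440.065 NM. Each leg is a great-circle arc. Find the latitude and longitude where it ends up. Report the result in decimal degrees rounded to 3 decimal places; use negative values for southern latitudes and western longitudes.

Apply the spherical direct solution leg by leg, carrying full precision between legs.
Leg 1: from (5.384°, -115.047°), δ = 2463.3/3440.065 = 0.716062 rad, θ = 259.5° → φ = -2.769°, λ = -155.301°.
Leg 2: from (-2.769°, -155.301°), δ = 212.1/3440.065 = 0.061656 rad, θ = 262.1° → φ = -3.249°, λ = -158.806°.

latitude -3.249°, longitude -158.806°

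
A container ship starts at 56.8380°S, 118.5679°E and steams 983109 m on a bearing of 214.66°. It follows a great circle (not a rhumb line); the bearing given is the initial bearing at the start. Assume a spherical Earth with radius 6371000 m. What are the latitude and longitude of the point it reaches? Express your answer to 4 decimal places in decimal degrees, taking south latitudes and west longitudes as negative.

The arc subtends δ = 983109/6371000 = 0.154310 rad at the centre.
Start latitude φ₁ = -0.992010 rad; initial bearing θ = 3.746524 rad.
Destination latitude: φ₂ = arcsin( sin φ₁ cos δ + cos φ₁ sin δ cos θ ) = arcsin(-0.896335) = -63.6804°.
Δλ = atan2( sin θ sin δ cos φ₁ , cos δ − sin φ₁ sin φ₂ ) = atan2(-0.047813, 0.237771) = -0.198444 rad = -11.3700°.
Hence λ₂ = 118.5679° + -11.3700° = 107.1979°.

latitude -63.6804°, longitude 107.1979°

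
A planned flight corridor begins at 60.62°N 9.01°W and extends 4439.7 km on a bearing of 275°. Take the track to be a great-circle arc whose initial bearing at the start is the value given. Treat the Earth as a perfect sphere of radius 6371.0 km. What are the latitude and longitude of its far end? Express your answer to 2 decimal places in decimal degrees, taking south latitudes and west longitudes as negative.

latitude 44.08°, longitude -71.89°

δ = 4439.7/6371 = 0.696861 rad (39.9272°).
Start latitude φ₁ = 1.058019 rad; initial bearing θ = 4.799655 rad.
sin φ₂ = sin φ₁ cos δ + cos φ₁ sin δ cos θ = (0.871385)(0.766861) + (0.490600)(0.641814)(0.087156) = 0.695674
φ₂ = asin(0.695674) = 0.769358 rad = 44.08°.
For the longitude increment, Δλ = atan2( sin θ sin δ cos φ₁, cos δ − sin φ₁ sin φ₂ ) = atan2(-0.313675, 0.160661) = -62.88°.
λ₂ = -9.01° + -62.88° = -71.89°.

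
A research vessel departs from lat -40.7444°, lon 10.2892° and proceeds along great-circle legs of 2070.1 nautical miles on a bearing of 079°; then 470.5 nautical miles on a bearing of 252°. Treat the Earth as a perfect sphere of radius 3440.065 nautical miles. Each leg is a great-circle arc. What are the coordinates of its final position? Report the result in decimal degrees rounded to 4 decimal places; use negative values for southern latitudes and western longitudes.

latitude -29.3032°, longitude 40.3804°

Apply the spherical direct solution leg by leg, carrying full precision between legs.
Leg 1: from (-40.7444°, 10.2892°), δ = 2070.1/3440.065 = 0.601762 rad, θ = 79° → φ = -27.1421°, λ = 48.9319°.
Leg 2: from (-27.1421°, 48.9319°), δ = 470.5/3440.065 = 0.136771 rad, θ = 252° → φ = -29.3032°, λ = 40.3804°.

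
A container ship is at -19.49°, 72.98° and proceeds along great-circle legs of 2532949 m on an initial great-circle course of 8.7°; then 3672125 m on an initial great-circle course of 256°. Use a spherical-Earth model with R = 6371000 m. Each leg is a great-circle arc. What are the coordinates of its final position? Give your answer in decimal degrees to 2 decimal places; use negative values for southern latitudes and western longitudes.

Apply the spherical direct solution leg by leg, carrying full precision between legs.
Leg 1: from (-19.49°, 72.98°), δ = 2532949/6371000 = 0.397575 rad, θ = 8.7° → φ = 3.05°, λ = 76.34°.
Leg 2: from (3.05°, 76.34°), δ = 3672125/6371000 = 0.576381 rad, θ = 256° → φ = -5.00°, λ = 44.28°.

latitude -5.00°, longitude 44.28°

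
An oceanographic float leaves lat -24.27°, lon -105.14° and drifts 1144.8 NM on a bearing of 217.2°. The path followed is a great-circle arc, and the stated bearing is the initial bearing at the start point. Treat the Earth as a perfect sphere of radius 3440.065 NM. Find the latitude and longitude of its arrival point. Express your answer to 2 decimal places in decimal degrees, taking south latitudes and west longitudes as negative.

Central angle δ = d/R = 0.332784 rad.
With φ₁ = -24.27° = -0.423591 rad and θ = 217.2° = 3.790855 rad:
sin φ₂ = sin φ₁ cos δ + cos φ₁ sin δ cos θ = (-0.411037)(0.945136) + (0.911619)(0.326676)(-0.796530) = -0.625696
φ₂ = asin(-0.625696) = -0.676023 rad = -38.73°.
For the longitude increment, Δλ = atan2( sin θ sin δ cos φ₁, cos δ − sin φ₁ sin φ₂ ) = atan2(-0.180052, 0.687952) = -14.67°.
Hence λ₂ = -105.14° + -14.67° = -119.81°.

latitude -38.73°, longitude -119.81°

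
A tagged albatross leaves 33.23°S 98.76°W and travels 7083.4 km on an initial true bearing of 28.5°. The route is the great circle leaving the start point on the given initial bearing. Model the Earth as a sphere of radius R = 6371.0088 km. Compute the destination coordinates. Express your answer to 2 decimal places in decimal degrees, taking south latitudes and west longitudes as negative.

The arc subtends δ = 7083.4/6371.0088 = 1.111818 rad at the centre.
With φ₁ = -33.23° = -0.579973 rad and θ = 28.5° = 0.497419 rad:
Destination latitude: φ₂ = arcsin( sin φ₁ cos δ + cos φ₁ sin δ cos θ ) = arcsin(0.416248) = 24.60°.
For the longitude increment, Δλ = atan2( sin θ sin δ cos φ₁, cos δ − sin φ₁ sin φ₂ ) = atan2(0.357825, 0.671137) = 28.06°.
Hence λ₂ = -98.76° + 28.06° = -70.70°.

latitude 24.60°, longitude -70.70°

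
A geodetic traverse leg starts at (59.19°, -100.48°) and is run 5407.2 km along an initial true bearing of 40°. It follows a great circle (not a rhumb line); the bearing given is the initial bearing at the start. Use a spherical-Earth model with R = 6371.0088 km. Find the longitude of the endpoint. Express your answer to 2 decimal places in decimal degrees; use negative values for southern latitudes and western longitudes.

longitude 7.36°

Angular distance δ = d/R = 5407.2 / 6371.0088 = 0.848720 rad.
Start latitude φ₁ = 1.033060 rad; initial bearing θ = 0.698132 rad.
Destination latitude: φ₂ = arcsin( sin φ₁ cos δ + cos φ₁ sin δ cos θ ) = arcsin(0.862108) = 59.55°.
Δλ = atan2( sin θ sin δ cos φ₁ , cos δ − sin φ₁ sin φ₂ ) = atan2(0.247067, -0.079495) = 1.882090 rad = 107.84°.
λ₂ = λ₁ + Δλ = 7.36°.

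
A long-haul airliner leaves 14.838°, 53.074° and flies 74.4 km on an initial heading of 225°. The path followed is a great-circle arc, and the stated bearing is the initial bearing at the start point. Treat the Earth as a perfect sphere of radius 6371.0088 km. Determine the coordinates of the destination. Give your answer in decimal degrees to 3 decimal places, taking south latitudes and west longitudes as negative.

Angular distance δ = d/R = 74.4 / 6371.0088 = 0.011678 rad.
With φ₁ = 14.838° = 0.258972 rad and θ = 225° = 3.926991 rad:
Applying the spherical law of cosines for sides, sin φ₂ = sin φ₁ cos δ + cos φ₁ sin δ cos θ = 0.248087, so φ₂ = 14.364°.
For the longitude increment, Δλ = atan2( sin θ sin δ cos φ₁, cos δ − sin φ₁ sin φ₂ ) = atan2(-0.007982, 0.936400) = -0.488°.
λ₂ = λ₁ + Δλ = 52.586°.

latitude 14.364°, longitude 52.586°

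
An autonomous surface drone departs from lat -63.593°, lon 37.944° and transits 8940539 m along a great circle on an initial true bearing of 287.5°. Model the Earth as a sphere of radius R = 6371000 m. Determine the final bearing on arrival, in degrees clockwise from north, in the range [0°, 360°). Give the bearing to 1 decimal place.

The arc subtends δ = 8940539/6371000 = 1.403318 rad at the centre.
Start latitude φ₁ = -1.109907 rad; initial bearing θ = 5.017822 rad.
Destination latitude: φ₂ = arcsin( sin φ₁ cos δ + cos φ₁ sin δ cos θ ) = arcsin(-0.017437) = -0.999°.
For the longitude increment, Δλ = atan2( sin θ sin δ cos φ₁, cos δ − sin φ₁ sin φ₂ ) = atan2(-0.418226, 0.151079) = -70.138°.
Hence λ₂ = 37.944° + -70.138° = -32.194°.
The forward bearing on arrival equals the back-azimuth from the destination plus 180°.
Back-azimuth from P₂ (-1.0°, -32.2°) to P₁ (-63.6°, 37.9°), with Δλ' = λ₁ − λ₂ = 70.1°: atan2( sin Δλ' cos φ₁ , cos φ₂ sin φ₁ − sin φ₂ cos φ₁ cos Δλ' ) = 154.9°.
Final bearing = (154.9° + 180°) mod 360° = 334.9°.

final bearing 334.9°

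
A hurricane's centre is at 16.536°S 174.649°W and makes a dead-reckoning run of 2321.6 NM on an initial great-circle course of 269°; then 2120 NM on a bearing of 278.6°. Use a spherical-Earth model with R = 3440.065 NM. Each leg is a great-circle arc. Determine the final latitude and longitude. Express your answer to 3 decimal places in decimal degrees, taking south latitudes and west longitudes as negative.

Apply the spherical direct solution leg by leg, carrying full precision between legs.
Leg 1: from (-16.536°, -174.649°), δ = 2321.6/3440.065 = 0.674871 rad, θ = 269° → φ = -13.455°, λ = 145.385°.
Leg 2: from (-13.455°, 145.385°), δ = 2120/3440.065 = 0.616267 rad, θ = 278.6° → φ = -6.074°, λ = 110.305°.

latitude -6.074°, longitude 110.305°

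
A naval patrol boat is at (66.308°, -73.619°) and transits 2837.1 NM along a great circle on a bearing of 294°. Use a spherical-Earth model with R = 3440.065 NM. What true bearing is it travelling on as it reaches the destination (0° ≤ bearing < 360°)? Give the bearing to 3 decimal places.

final bearing 213.173°

The arc subtends δ = 2837.1/3440.065 = 0.824723 rad at the centre.
With φ₁ = 66.308° = 1.157293 rad and θ = 294° = 5.131268 rad:
sin φ₂ = sin φ₁ cos δ + cos φ₁ sin δ cos θ = (0.915719)(0.678761) + (0.401820)(0.734360)(0.406737) = 0.741574
φ₂ = asin(0.741574) = 0.835413 rad = 47.866°.
For the longitude increment, Δλ = atan2( sin θ sin δ cos φ₁, cos δ − sin φ₁ sin φ₂ ) = atan2(-0.269569, -0.000312) = -90.066°.
Hence λ₂ = -73.619° + -90.066° = -163.685°.
The forward bearing on arrival equals the back-azimuth from the destination plus 180°.
Back-azimuth from P₂ (47.866°, -163.685°) to P₁ (66.308°, -73.619°), with Δλ' = λ₁ − λ₂ = 90.066°: atan2( sin Δλ' cos φ₁ , cos φ₂ sin φ₁ − sin φ₂ cos φ₁ cos Δλ' ) = 33.173°.
Final bearing = (33.173° + 180°) mod 360° = 213.173°.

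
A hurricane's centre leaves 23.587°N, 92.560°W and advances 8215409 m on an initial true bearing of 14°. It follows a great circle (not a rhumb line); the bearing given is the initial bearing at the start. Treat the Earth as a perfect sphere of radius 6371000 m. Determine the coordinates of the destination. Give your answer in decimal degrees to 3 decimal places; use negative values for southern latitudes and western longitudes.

latitude 74.875°, longitude 24.473°

δ = 8215409/6371000 = 1.289501 rad (73.8829°).
Start latitude φ₁ = 0.411671 rad; initial bearing θ = 0.244346 rad.
sin φ₂ = sin φ₁ cos δ + cos φ₁ sin δ cos θ = (0.400141)(0.277601) + (0.916454)(0.960697)(0.970296) = 0.965361
φ₂ = asin(0.965361) = 1.306822 rad = 74.875°.
Then Δλ = atan2(0.212996, -0.108680) = 2.042605 rad, from sin θ sin δ cos φ₁ over cos δ − sin φ₁ sin φ₂.
λ₂ = λ₁ + Δλ = 24.473°.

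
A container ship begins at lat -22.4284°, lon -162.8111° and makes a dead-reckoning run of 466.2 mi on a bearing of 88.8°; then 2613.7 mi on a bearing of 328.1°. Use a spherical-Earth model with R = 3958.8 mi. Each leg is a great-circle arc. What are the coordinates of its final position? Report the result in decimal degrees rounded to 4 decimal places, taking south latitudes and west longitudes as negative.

Apply the spherical direct solution leg by leg, carrying full precision between legs.
Leg 1: from (-22.4284°, -162.8111°), δ = 466.2/3958.8 = 0.117763 rad, θ = 88.8° → φ = -22.1240°, λ = -155.5263°.
Leg 2: from (-22.1240°, -155.5263°), δ = 2613.7/3958.8 = 0.660225 rad, θ = 328.1° → φ = 10.6533°, λ = -174.7813°.

latitude 10.6533°, longitude -174.7813°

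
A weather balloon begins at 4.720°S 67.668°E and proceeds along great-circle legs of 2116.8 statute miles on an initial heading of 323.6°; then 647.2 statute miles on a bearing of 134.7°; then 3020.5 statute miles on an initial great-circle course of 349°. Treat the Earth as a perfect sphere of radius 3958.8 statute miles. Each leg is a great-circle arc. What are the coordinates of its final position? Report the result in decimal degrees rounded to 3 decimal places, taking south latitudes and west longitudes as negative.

Apply the spherical direct solution leg by leg, carrying full precision between legs.
Leg 1: from (-4.720°, 67.668°), δ = 2116.8/3958.8 = 0.534707 rad, θ = 323.6° → φ = 19.753°, λ = 48.926°.
Leg 2: from (19.753°, 48.926°), δ = 647.2/3958.8 = 0.163484 rad, θ = 134.7° → φ = 13.045°, λ = 55.746°.
Leg 3: from (13.045°, 55.746°), δ = 3020.5/3958.8 = 0.762984 rad, θ = 349° → φ = 55.490°, λ = 42.287°.

latitude 55.490°, longitude 42.287°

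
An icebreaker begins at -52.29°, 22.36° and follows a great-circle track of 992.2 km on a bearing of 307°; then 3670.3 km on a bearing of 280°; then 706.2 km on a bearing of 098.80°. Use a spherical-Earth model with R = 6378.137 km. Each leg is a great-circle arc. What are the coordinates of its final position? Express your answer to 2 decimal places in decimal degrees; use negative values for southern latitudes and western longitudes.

Apply the spherical direct solution leg by leg, carrying full precision between legs.
Leg 1: from (-52.29°, 22.36°), δ = 992.2/6378.137 = 0.155563 rad, θ = 307° → φ = -46.43°, λ = 12.02°.
Leg 2: from (-46.43°, 12.02°), δ = 3670.3/6378.137 = 0.575450 rad, θ = 280° → φ = -32.87°, λ = -27.63°.
Leg 3: from (-32.87°, -27.63°), δ = 706.2/6378.137 = 0.110722 rad, θ = 98.8° → φ = -33.61°, λ = -20.10°.

latitude -33.61°, longitude -20.10°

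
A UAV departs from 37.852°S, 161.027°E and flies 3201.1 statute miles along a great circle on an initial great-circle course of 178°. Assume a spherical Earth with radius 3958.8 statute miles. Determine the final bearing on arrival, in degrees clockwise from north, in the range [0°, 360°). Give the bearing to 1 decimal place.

final bearing 164.7°

Central angle δ = d/R = 0.808604 rad.
Start latitude φ₁ = -0.660642 rad; initial bearing θ = 3.106686 rad.
Applying the spherical law of cosines for sides, sin φ₂ = sin φ₁ cos δ + cos φ₁ sin δ cos θ = -0.994500, so φ₂ = -83.988°.
For the longitude increment, Δλ = atan2( sin θ sin δ cos φ₁, cos δ − sin φ₁ sin φ₂ ) = atan2(0.019932, 0.080260) = 13.947°.
λ₂ = 161.027° + 13.947° = 174.974°.
The forward bearing on arrival equals the back-azimuth from the destination plus 180°.
Back-azimuth from P₂ (-84.0°, 175.0°) to P₁ (-37.9°, 161.0°), with Δλ' = λ₁ − λ₂ = -13.9°: atan2( sin Δλ' cos φ₁ , cos φ₂ sin φ₁ − sin φ₂ cos φ₁ cos Δλ' ) = 344.7°.
Final bearing = (344.7° + 180°) mod 360° = 164.7°.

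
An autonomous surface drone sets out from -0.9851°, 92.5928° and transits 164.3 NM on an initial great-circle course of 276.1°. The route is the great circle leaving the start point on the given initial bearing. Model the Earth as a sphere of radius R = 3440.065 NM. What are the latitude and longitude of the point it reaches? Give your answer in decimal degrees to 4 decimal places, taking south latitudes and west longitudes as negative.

latitude -0.6933°, longitude 89.8716°

Central angle δ = d/R = 0.047761 rad.
Converting: φ₁ = -0.017193 rad, θ = 4.818854 rad.
sin φ₂ = sin φ₁ cos δ + cos φ₁ sin δ cos θ = (-0.017192)(0.998860) + (0.999852)(0.047743)(0.106264) = -0.012100
φ₂ = asin(-0.012100) = -0.012101 rad = -0.6933°.
Then Δλ = atan2(-0.047465, 0.998652) = -0.047494 rad, from sin θ sin δ cos φ₁ over cos δ − sin φ₁ sin φ₂.
Hence λ₂ = 92.5928° + -2.7212° = 89.8716°.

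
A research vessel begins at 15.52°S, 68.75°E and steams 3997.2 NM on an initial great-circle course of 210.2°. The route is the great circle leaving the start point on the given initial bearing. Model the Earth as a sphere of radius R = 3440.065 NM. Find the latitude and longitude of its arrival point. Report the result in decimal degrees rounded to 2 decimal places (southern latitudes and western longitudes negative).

latitude -60.52°, longitude -0.94°

Angular distance δ = d/R = 3997.2 / 3440.065 = 1.161955 rad.
Converting: φ₁ = -0.270875 rad, θ = 3.668682 rad.
Applying the spherical law of cosines for sides, sin φ₂ = sin φ₁ cos δ + cos φ₁ sin δ cos θ = -0.870500, so φ₂ = -60.52°.
Δλ = atan2( sin θ sin δ cos φ₁ , cos δ − sin φ₁ sin φ₂ ) = atan2(-0.444732, 0.164623) = -1.216274 rad = -69.69°.
λ₂ = 68.75° + -69.69° = -0.94°.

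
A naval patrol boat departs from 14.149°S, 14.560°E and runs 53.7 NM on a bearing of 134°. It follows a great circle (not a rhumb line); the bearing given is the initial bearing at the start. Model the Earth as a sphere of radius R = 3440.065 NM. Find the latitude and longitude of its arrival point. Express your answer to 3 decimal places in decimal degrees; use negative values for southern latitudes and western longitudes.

Angular distance δ = d/R = 53.7 / 3440.065 = 0.015610 rad.
With φ₁ = -14.149° = -0.246947 rad and θ = 134° = 2.338741 rad:
sin φ₂ = sin φ₁ cos δ + cos φ₁ sin δ cos θ = (-0.244444)(0.999878) + (0.969663)(0.015610)(-0.694658) = -0.254929
φ₂ = asin(-0.254929) = -0.257774 rad = -14.769°.
For the longitude increment, Δλ = atan2( sin θ sin δ cos φ₁, cos δ − sin φ₁ sin φ₂ ) = atan2(0.010888, 0.937562) = 0.665°.
Hence λ₂ = 14.560° + 0.665° = 15.225°.

latitude -14.769°, longitude 15.225°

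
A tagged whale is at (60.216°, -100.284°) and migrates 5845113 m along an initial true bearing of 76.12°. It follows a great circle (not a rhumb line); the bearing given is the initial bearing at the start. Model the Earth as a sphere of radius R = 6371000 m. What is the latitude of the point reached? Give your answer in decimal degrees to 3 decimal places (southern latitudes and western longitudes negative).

latitude 38.475°

The arc subtends δ = 5845113/6371000 = 0.917456 rad at the centre.
With φ₁ = 60.216° = 1.050967 rad and θ = 76.12° = 1.328545 rad:
Applying the spherical law of cosines for sides, sin φ₂ = sin φ₁ cos δ + cos φ₁ sin δ cos θ = 0.622169, so φ₂ = 38.475°.
Δλ = atan2( sin θ sin δ cos φ₁ , cos δ − sin φ₁ sin φ₂ ) = atan2(0.382916, 0.067859) = 1.395401 rad = 79.951°.
λ₂ = λ₁ + Δλ = -20.333°.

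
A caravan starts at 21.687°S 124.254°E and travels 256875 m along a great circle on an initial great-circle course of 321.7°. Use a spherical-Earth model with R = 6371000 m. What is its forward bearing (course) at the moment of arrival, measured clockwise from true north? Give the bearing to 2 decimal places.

final bearing 322.24°

Central angle δ = d/R = 0.040319 rad.
Converting: φ₁ = -0.378510 rad, θ = 5.614724 rad.
sin φ₂ = sin φ₁ cos δ + cos φ₁ sin δ cos θ = (-0.369536)(0.999187) + (0.929216)(0.040308)(0.784776) = -0.339842
φ₂ = asin(-0.339842) = -0.346748 rad = -19.867°.
Δλ = atan2( sin θ sin δ cos φ₁ , cos δ − sin φ₁ sin φ₂ ) = atan2(-0.023214, 0.873604) = -0.026566 rad = -1.522°.
λ₂ = 124.254° + -1.522° = 122.732°.
The forward bearing on arrival equals the back-azimuth from the destination plus 180°.
Back-azimuth from P₂ (-19.87°, 122.73°) to P₁ (-21.69°, 124.25°), with Δλ' = λ₁ − λ₂ = 1.52°: atan2( sin Δλ' cos φ₁ , cos φ₂ sin φ₁ − sin φ₂ cos φ₁ cos Δλ' ) = 142.24°.
Final bearing = (142.24° + 180°) mod 360° = 322.24°.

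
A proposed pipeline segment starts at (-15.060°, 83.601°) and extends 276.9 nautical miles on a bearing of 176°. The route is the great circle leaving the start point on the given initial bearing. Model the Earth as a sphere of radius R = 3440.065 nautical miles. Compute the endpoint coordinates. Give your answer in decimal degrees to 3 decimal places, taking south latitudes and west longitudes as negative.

Angular distance δ = d/R = 276.9 / 3440.065 = 0.080493 rad.
Start latitude φ₁ = -0.262847 rad; initial bearing θ = 3.071779 rad.
Destination latitude: φ₂ = arcsin( sin φ₁ cos δ + cos φ₁ sin δ cos θ ) = arcsin(-0.336444) = -19.660°.
Δλ = atan2( sin θ sin δ cos φ₁ , cos δ − sin φ₁ sin φ₂ ) = atan2(0.005416, 0.909344) = 0.005956 rad = 0.341°.
λ₂ = λ₁ + Δλ = 83.942°.

latitude -19.660°, longitude 83.942°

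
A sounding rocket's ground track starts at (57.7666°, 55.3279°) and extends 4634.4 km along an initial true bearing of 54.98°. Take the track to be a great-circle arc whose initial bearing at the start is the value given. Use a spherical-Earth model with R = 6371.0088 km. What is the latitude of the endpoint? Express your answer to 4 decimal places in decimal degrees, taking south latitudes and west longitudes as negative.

δ = 4634.4/6371.0088 = 0.727420 rad (41.6781°).
Start latitude φ₁ = 1.008217 rad; initial bearing θ = 0.959582 rad.
sin φ₂ = sin φ₁ cos δ + cos φ₁ sin δ cos θ = (0.845882)(0.746892) + (0.533369)(0.664945)(0.573862) = 0.835310
φ₂ = asin(0.835310) = 0.988696 rad = 56.6481°.
Δλ = atan2( sin θ sin δ cos φ₁ , cos δ − sin φ₁ sin φ₂ ) = atan2(0.290451, 0.040318) = 1.432864 rad = 82.0971°.
λ₂ = λ₁ + Δλ = 137.4250°.

latitude 56.6481°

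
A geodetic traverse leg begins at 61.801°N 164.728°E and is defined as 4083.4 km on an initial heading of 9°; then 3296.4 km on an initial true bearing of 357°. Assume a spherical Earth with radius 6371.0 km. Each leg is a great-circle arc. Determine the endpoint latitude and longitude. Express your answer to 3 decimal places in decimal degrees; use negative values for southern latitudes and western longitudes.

Apply the spherical direct solution leg by leg, carrying full precision between legs.
Leg 1: from (61.801°, 164.728°), δ = 4083.4/6371 = 0.640935 rad, θ = 9° → φ = 80.223°, λ = -48.695°.
Leg 2: from (80.223°, -48.695°), δ = 3296.4/6371 = 0.517407 rad, θ = 357° → φ = 70.113°, λ = 135.669°.

latitude 70.113°, longitude 135.669°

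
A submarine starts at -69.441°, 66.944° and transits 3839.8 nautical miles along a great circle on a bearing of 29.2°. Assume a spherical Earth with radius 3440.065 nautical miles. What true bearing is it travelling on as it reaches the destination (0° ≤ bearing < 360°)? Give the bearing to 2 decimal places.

final bearing 9.96°

Angular distance δ = d/R = 3839.8 / 3440.065 = 1.116200 rad.
With φ₁ = -69.441° = -1.211974 rad and θ = 29.2° = 0.509636 rad:
Applying the spherical law of cosines for sides, sin φ₂ = sin φ₁ cos δ + cos φ₁ sin δ cos θ = -0.135722, so φ₂ = -7.800°.
Then Δλ = atan2(0.153923, 0.312022) = 0.458279 rad, from sin θ sin δ cos φ₁ over cos δ − sin φ₁ sin φ₂.
λ₂ = 66.944° + 26.257° = 93.201°.
The forward bearing on arrival equals the back-azimuth from the destination plus 180°.
Back-azimuth from P₂ (-7.80°, 93.20°) to P₁ (-69.44°, 66.94°), with Δλ' = λ₁ − λ₂ = -26.26°: atan2( sin Δλ' cos φ₁ , cos φ₂ sin φ₁ − sin φ₂ cos φ₁ cos Δλ' ) = 189.96°.
Final bearing = (189.96° + 180°) mod 360° = 9.96°.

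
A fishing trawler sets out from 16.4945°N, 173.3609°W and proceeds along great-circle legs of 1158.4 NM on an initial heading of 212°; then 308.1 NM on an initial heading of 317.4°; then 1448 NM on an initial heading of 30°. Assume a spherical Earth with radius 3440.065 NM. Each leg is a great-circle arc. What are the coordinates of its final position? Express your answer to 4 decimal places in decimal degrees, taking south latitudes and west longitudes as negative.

Apply the spherical direct solution leg by leg, carrying full precision between legs.
Leg 1: from (16.4945°, -173.3609°), δ = 1158.4/3440.065 = 0.336738 rad, θ = 212° → φ = -0.0398°, λ = 176.5552°.
Leg 2: from (-0.0398°, 176.5552°), δ = 308.1/3440.065 = 0.089562 rad, θ = 317.4° → φ = 3.7353°, λ = 173.0769°.
Leg 3: from (3.7353°, 173.0769°), δ = 1448/3440.065 = 0.420922 rad, θ = 30° → φ = 24.3663°, λ = -173.9627°.

latitude 24.3663°, longitude -173.9627°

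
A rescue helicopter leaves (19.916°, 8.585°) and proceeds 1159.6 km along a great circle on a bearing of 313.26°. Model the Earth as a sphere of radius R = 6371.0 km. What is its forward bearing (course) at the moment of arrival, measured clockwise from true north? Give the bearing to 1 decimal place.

Angular distance δ = d/R = 1159.6 / 6371 = 0.182012 rad.
Start latitude φ₁ = 0.347600 rad; initial bearing θ = 5.467418 rad.
Destination latitude: φ₂ = arcsin( sin φ₁ cos δ + cos φ₁ sin δ cos θ ) = arcsin(0.451644) = 26.849°.
Δλ = atan2( sin θ sin δ cos φ₁ , cos δ − sin φ₁ sin φ₂ ) = atan2(-0.123936, 0.829633) = -0.148290 rad = -8.496°.
λ₂ = 8.585° + -8.496° = 0.089°.
The forward bearing on arrival equals the back-azimuth from the destination plus 180°.
Back-azimuth from P₂ (26.8°, 0.1°) to P₁ (19.9°, 8.6°), with Δλ' = λ₁ − λ₂ = 8.5°: atan2( sin Δλ' cos φ₁ , cos φ₂ sin φ₁ − sin φ₂ cos φ₁ cos Δλ' ) = 129.9°.
Final bearing = (129.9° + 180°) mod 360° = 309.9°.

final bearing 309.9°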